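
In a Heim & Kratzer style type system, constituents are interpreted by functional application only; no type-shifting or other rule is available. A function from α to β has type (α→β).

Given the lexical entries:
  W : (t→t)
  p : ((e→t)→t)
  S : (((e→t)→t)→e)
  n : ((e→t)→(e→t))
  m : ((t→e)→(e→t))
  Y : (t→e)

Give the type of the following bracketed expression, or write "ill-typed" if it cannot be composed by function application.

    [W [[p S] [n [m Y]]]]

At [p S], S : (((e→t)→t)→e) takes p : ((e→t)→t), giving e.
At [m Y], m : ((t→e)→(e→t)) takes Y : (t→e), giving (e→t).
At [n [m Y]], n : ((e→t)→(e→t)) takes [m Y] : (e→t), giving (e→t).
At [[p S] [n [m Y]]], [n [m Y]] : (e→t) takes [p S] : e, giving t.
At [W [[p S] [n [m Y]]]], W : (t→t) takes [[p S] [n [m Y]]] : t, giving t.

t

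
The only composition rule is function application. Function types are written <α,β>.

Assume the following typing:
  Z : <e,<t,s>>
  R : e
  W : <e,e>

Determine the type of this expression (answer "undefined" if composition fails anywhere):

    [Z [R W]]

<t,s>

[R W]: functor W : <e,e>, argument R : e; result e.
[Z [R W]]: functor Z : <e,<t,s>>, argument [R W] : e; result <t,s>.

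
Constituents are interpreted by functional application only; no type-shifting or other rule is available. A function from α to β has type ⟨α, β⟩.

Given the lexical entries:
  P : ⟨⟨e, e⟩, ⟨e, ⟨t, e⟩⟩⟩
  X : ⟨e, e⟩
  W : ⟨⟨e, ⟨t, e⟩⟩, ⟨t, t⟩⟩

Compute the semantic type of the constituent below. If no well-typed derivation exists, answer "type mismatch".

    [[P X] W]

⟨t, t⟩

At [P X], P : ⟨⟨e, e⟩, ⟨e, ⟨t, e⟩⟩⟩ takes X : ⟨e, e⟩, giving ⟨e, ⟨t, e⟩⟩.
At [[P X] W], W : ⟨⟨e, ⟨t, e⟩⟩, ⟨t, t⟩⟩ takes [P X] : ⟨e, ⟨t, e⟩⟩, giving ⟨t, t⟩.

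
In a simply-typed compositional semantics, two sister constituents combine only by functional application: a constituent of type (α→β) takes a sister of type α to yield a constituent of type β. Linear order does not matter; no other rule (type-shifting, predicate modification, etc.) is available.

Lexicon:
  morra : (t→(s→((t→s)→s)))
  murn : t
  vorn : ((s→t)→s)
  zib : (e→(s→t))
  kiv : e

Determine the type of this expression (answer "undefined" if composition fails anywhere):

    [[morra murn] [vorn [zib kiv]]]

((t→s)→s)

[morra murn]: functor morra : (t→(s→((t→s)→s))), argument murn : t; result (s→((t→s)→s)).
[zib kiv]: functor zib : (e→(s→t)), argument kiv : e; result (s→t).
[vorn [zib kiv]]: functor vorn : ((s→t)→s), argument [zib kiv] : (s→t); result s.
[[morra murn] [vorn [zib kiv]]]: functor [morra murn] : (s→((t→s)→s)), argument [vorn [zib kiv]] : s; result ((t→s)→s).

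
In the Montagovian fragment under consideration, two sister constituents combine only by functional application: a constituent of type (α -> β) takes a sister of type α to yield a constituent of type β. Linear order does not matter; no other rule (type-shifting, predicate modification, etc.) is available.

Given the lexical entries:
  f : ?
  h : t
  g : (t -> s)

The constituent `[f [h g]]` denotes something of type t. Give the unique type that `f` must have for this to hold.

[f [h g]] is required to be t. [h g] : s cannot yield t as functor, so f : (s -> t).

(s -> t)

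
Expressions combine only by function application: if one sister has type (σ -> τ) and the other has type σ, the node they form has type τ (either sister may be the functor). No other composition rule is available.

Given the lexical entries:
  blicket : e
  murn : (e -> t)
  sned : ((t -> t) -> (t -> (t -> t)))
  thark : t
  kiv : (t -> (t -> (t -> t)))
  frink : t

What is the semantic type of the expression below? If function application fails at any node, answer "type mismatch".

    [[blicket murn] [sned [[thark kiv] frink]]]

[blicket murn] — murn of type (e -> t) combines with blicket of type e: type t.
[thark kiv] — kiv of type (t -> (t -> (t -> t))) combines with thark of type t: type (t -> (t -> t)).
[[thark kiv] frink] — [thark kiv] of type (t -> (t -> t)) combines with frink of type t: type (t -> t).
[sned [[thark kiv] frink]] — sned of type ((t -> t) -> (t -> (t -> t))) combines with [[thark kiv] frink] of type (t -> t): type (t -> (t -> t)).
[[blicket murn] [sned [[thark kiv] frink]]] — [sned [[thark kiv] frink]] of type (t -> (t -> t)) combines with [blicket murn] of type t: type (t -> t).

(t -> t)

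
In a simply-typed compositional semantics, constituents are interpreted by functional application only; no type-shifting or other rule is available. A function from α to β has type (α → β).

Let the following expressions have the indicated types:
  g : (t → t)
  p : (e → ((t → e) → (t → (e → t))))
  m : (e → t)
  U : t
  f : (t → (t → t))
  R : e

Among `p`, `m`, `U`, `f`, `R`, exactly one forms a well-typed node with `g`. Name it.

p : (e → ((t → e) → (t → (e → t)))) — does not combine with g.
m : (e → t) — does not combine with g.
U — combines: g : (t → t) takes U : t as argument, giving t.
f : (t → (t → t)) — does not combine with g.
R : e — does not combine with g.

U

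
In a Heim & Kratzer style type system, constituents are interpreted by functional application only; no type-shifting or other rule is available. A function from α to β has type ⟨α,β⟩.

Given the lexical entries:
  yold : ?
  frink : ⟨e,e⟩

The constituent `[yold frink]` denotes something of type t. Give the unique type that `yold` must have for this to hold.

For [yold frink] to have type t with frink of type ⟨e,e⟩, yold must be the function: yold : ⟨⟨e,e⟩,t⟩.

⟨⟨e,e⟩,t⟩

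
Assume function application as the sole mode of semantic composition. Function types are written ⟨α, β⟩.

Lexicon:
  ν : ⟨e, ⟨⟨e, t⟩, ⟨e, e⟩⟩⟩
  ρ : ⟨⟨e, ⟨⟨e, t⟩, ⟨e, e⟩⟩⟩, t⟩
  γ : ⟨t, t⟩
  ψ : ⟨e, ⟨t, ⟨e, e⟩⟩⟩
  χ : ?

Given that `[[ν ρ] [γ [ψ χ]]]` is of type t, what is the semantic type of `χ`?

[[ν ρ] [γ [ψ χ]]] is required to be t. [ν ρ] : t cannot yield t as functor, so [γ [ψ χ]] : ⟨t, t⟩.
[γ [ψ χ]] is required to be ⟨t, t⟩. γ : ⟨t, t⟩ cannot yield ⟨t, t⟩ as functor, so [ψ χ] : ⟨⟨t, t⟩, ⟨t, t⟩⟩.
[ψ χ] is required to be ⟨⟨t, t⟩, ⟨t, t⟩⟩. ψ : ⟨e, ⟨t, ⟨e, e⟩⟩⟩ cannot yield ⟨⟨t, t⟩, ⟨t, t⟩⟩ as functor, so χ : ⟨⟨e, ⟨t, ⟨e, e⟩⟩⟩, ⟨⟨t, t⟩, ⟨t, t⟩⟩⟩.

⟨⟨e, ⟨t, ⟨e, e⟩⟩⟩, ⟨⟨t, t⟩, ⟨t, t⟩⟩⟩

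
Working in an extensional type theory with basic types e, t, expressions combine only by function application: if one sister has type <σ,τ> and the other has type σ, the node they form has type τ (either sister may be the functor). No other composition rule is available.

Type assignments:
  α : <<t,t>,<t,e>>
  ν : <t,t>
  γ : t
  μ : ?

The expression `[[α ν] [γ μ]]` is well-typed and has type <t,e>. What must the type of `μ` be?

[[α ν] [γ μ]] is required to be <t,e>. [α ν] : <t,e> cannot yield <t,e> as functor, so [γ μ] : <<t,e>,<t,e>>.
[γ μ] is required to be <<t,e>,<t,e>>. γ : t cannot yield <<t,e>,<t,e>> as functor, so μ : <t,<<t,e>,<t,e>>>.

<t,<<t,e>,<t,e>>>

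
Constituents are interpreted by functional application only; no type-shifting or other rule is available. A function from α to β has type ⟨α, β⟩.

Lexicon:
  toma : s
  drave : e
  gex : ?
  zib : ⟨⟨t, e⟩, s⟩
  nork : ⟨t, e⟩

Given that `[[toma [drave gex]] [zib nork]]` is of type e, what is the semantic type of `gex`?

For [[toma [drave gex]] [zib nork]] to have type e with [zib nork] of type s, [toma [drave gex]] must be the function: [toma [drave gex]] : ⟨s, e⟩.
For [toma [drave gex]] to have type ⟨s, e⟩ with toma of type s, [drave gex] must be the function: [drave gex] : ⟨s, ⟨s, e⟩⟩.
For [drave gex] to have type ⟨s, ⟨s, e⟩⟩ with drave of type e, gex must be the function: gex : ⟨e, ⟨s, ⟨s, e⟩⟩⟩.

⟨e, ⟨s, ⟨s, e⟩⟩⟩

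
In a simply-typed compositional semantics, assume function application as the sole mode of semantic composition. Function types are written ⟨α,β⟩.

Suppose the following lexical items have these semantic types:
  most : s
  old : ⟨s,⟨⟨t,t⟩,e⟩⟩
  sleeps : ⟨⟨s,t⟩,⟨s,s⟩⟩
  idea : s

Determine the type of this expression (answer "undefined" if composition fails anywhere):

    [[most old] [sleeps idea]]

undefined

[most old] — old of type ⟨s,⟨⟨t,t⟩,e⟩⟩ combines with most of type s: type ⟨⟨t,t⟩,e⟩.
[sleeps idea]: ⟨⟨s,t⟩,⟨s,s⟩⟩ with s — neither is a function whose domain matches the other; composition fails here.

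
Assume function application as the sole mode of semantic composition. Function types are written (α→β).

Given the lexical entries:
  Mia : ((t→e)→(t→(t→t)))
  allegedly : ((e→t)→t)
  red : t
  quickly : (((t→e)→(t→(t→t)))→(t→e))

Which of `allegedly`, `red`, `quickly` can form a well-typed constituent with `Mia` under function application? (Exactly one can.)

allegedly : ((e→t)→t) — does not combine with Mia.
red : t — does not combine with Mia.
quickly — combines: quickly : (((t→e)→(t→(t→t)))→(t→e)) takes Mia : ((t→e)→(t→(t→t))) as argument, giving (t→e).

quickly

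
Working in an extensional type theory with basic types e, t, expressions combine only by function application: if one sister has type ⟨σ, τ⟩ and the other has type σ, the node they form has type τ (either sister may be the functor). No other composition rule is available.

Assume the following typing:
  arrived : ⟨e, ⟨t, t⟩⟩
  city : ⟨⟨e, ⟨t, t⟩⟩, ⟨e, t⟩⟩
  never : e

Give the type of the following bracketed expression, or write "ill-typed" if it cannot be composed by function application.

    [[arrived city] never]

[arrived city]: city is ⟨⟨e, ⟨t, t⟩⟩, ⟨e, t⟩⟩, arrived is ⟨e, ⟨t, t⟩⟩; result ⟨e, t⟩.
[[arrived city] never]: [arrived city] is ⟨e, t⟩, never is e; result t.

t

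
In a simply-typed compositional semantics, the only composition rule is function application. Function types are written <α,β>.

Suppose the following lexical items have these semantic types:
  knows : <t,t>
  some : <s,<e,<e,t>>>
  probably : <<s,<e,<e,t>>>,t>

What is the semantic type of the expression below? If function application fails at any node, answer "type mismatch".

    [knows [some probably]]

t

[some probably]: <<s,<e,<e,t>>>,t> applied to <s,<e,<e,t>>> yields t.
[knows [some probably]]: <t,t> applied to t yields t.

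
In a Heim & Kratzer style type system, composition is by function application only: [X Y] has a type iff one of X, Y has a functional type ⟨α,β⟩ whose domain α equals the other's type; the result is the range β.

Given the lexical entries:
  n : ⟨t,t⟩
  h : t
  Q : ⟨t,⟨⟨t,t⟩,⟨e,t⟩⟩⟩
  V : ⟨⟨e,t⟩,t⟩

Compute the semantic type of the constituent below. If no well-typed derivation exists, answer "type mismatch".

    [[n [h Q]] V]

At [h Q], Q : ⟨t,⟨⟨t,t⟩,⟨e,t⟩⟩⟩ takes h : t, giving ⟨⟨t,t⟩,⟨e,t⟩⟩.
At [n [h Q]], [h Q] : ⟨⟨t,t⟩,⟨e,t⟩⟩ takes n : ⟨t,t⟩, giving ⟨e,t⟩.
At [[n [h Q]] V], V : ⟨⟨e,t⟩,t⟩ takes [n [h Q]] : ⟨e,t⟩, giving t.

t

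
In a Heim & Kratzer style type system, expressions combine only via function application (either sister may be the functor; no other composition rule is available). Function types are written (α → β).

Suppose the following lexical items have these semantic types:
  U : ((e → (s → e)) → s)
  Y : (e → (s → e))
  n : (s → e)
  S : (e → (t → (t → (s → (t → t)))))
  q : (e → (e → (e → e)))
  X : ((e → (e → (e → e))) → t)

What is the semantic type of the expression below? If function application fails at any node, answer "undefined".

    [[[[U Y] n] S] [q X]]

(t → (s → (t → t)))

[U Y]: U is ((e → (s → e)) → s), Y is (e → (s → e)); result s.
[[U Y] n]: n is (s → e), [U Y] is s; result e.
[[[U Y] n] S]: S is (e → (t → (t → (s → (t → t))))), [[U Y] n] is e; result (t → (t → (s → (t → t)))).
[q X]: X is ((e → (e → (e → e))) → t), q is (e → (e → (e → e))); result t.
[[[[U Y] n] S] [q X]]: [[[U Y] n] S] is (t → (t → (s → (t → t)))), [q X] is t; result (t → (s → (t → t))).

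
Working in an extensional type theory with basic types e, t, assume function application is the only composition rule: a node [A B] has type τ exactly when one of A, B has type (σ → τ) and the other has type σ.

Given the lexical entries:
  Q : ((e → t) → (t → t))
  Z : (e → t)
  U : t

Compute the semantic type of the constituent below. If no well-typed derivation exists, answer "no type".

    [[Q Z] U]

At [Q Z], Q : ((e → t) → (t → t)) takes Z : (e → t), giving (t → t).
At [[Q Z] U], [Q Z] : (t → t) takes U : t, giving t.

t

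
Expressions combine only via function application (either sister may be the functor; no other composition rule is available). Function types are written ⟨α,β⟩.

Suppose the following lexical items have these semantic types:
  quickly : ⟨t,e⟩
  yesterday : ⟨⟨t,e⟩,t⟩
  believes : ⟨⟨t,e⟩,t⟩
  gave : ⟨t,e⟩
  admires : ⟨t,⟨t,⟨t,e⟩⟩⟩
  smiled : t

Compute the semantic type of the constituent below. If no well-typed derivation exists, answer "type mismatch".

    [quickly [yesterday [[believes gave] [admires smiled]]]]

[believes gave]: ⟨⟨t,e⟩,t⟩ applied to ⟨t,e⟩ yields t.
[admires smiled]: ⟨t,⟨t,⟨t,e⟩⟩⟩ applied to t yields ⟨t,⟨t,e⟩⟩.
[[believes gave] [admires smiled]]: ⟨t,⟨t,e⟩⟩ applied to t yields ⟨t,e⟩.
[yesterday [[believes gave] [admires smiled]]]: ⟨⟨t,e⟩,t⟩ applied to ⟨t,e⟩ yields t.
[quickly [yesterday [[believes gave] [admires smiled]]]]: ⟨t,e⟩ applied to t yields e.

e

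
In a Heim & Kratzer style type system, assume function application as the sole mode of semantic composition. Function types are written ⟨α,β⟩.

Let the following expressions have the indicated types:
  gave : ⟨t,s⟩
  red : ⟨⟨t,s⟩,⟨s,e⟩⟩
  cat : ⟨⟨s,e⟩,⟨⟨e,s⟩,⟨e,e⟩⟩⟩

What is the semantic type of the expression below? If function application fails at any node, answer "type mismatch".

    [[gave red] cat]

⟨⟨e,s⟩,⟨e,e⟩⟩

[gave red]: ⟨⟨t,s⟩,⟨s,e⟩⟩ applied to ⟨t,s⟩ yields ⟨s,e⟩.
[[gave red] cat]: ⟨⟨s,e⟩,⟨⟨e,s⟩,⟨e,e⟩⟩⟩ applied to ⟨s,e⟩ yields ⟨⟨e,s⟩,⟨e,e⟩⟩.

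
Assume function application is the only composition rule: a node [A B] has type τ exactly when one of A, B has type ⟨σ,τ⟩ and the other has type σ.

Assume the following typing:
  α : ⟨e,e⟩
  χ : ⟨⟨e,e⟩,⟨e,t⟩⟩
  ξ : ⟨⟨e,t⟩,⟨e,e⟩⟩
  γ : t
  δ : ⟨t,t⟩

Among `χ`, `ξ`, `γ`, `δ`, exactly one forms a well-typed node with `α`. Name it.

χ — combines: χ : ⟨⟨e,e⟩,⟨e,t⟩⟩ takes α : ⟨e,e⟩ as argument, giving ⟨e,t⟩.
ξ : ⟨⟨e,t⟩,⟨e,e⟩⟩ — neither side's domain matches the other.
γ : t — neither side's domain matches the other.
δ : ⟨t,t⟩ — neither side's domain matches the other.

χ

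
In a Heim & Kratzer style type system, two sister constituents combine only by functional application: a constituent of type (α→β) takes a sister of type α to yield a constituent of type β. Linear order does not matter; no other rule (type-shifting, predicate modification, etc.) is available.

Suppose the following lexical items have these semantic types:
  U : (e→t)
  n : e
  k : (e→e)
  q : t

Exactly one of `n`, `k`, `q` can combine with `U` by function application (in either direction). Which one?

n — combines: U : (e→t) takes n : e as argument, giving t.
k : (e→e) — does not combine with U.
q : t — does not combine with U.

n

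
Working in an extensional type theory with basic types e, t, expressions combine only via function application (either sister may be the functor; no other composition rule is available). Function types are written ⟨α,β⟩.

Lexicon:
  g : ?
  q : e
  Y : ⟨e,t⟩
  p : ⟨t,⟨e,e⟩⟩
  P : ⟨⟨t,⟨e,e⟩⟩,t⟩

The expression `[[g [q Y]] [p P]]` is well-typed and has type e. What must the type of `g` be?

At [[g [q Y]] [p P]] (required: e): [p P] is t, which is not a function with range e; hence [g [q Y]] is the functor — type ⟨t,e⟩.
At [g [q Y]] (required: ⟨t,e⟩): [q Y] is t, which is not a function with range ⟨t,e⟩; hence g is the functor — type ⟨t,⟨t,e⟩⟩.

⟨t,⟨t,e⟩⟩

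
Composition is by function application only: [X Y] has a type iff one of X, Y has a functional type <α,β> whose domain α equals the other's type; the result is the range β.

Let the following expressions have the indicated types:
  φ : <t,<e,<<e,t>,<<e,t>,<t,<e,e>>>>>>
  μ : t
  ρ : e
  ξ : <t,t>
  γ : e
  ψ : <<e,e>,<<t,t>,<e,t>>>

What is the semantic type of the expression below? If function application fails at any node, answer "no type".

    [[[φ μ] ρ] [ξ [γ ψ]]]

no type

At [φ μ], φ : <t,<e,<<e,t>,<<e,t>,<t,<e,e>>>>>> takes μ : t, giving <e,<<e,t>,<<e,t>,<t,<e,e>>>>>.
At [[φ μ] ρ], [φ μ] : <e,<<e,t>,<<e,t>,<t,<e,e>>>>> takes ρ : e, giving <<e,t>,<<e,t>,<t,<e,e>>>>.
At [γ ψ]: neither e nor <<e,e>,<<t,t>,<e,t>>> can take the other as argument; the node is ill-typed.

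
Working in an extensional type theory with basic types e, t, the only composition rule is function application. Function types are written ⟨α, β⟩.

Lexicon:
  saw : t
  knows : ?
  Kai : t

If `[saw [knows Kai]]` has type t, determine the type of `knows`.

[saw [knows Kai]] must have type t. The sister saw has type t; that is not a function onto t, so [knows Kai] must be the functor, of type ⟨t, t⟩.
[knows Kai] must have type ⟨t, t⟩. The sister Kai has type t; that is not a function onto ⟨t, t⟩, so knows must be the functor, of type ⟨t, ⟨t, t⟩⟩.

⟨t, ⟨t, t⟩⟩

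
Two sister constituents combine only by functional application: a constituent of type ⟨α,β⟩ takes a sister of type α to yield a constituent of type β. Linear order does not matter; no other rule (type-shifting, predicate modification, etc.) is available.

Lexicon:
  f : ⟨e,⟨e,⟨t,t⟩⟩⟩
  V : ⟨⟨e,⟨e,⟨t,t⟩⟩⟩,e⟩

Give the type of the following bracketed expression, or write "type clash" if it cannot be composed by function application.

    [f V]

[f V]: ⟨⟨e,⟨e,⟨t,t⟩⟩⟩,e⟩ applied to ⟨e,⟨e,⟨t,t⟩⟩⟩ yields e.

e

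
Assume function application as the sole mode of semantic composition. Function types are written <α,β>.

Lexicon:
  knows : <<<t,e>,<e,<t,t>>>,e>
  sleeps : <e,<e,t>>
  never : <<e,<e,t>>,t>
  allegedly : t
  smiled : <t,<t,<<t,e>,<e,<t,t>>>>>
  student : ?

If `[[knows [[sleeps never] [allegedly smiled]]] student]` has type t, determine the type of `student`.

<e,t>

For [[knows [[sleeps never] [allegedly smiled]]] student] to have type t with [knows [[sleeps never] [allegedly smiled]]] of type e, student must be the function: student : <e,t>.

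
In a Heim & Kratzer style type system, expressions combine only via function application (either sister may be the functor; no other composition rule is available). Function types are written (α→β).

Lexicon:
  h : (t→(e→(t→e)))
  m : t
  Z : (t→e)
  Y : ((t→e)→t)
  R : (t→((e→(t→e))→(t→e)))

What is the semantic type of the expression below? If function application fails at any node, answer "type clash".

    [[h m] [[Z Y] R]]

[h m]: (t→(e→(t→e))) applied to t yields (e→(t→e)).
[Z Y]: ((t→e)→t) applied to (t→e) yields t.
[[Z Y] R]: (t→((e→(t→e))→(t→e))) applied to t yields ((e→(t→e))→(t→e)).
[[h m] [[Z Y] R]]: ((e→(t→e))→(t→e)) applied to (e→(t→e)) yields (t→e).

(t→e)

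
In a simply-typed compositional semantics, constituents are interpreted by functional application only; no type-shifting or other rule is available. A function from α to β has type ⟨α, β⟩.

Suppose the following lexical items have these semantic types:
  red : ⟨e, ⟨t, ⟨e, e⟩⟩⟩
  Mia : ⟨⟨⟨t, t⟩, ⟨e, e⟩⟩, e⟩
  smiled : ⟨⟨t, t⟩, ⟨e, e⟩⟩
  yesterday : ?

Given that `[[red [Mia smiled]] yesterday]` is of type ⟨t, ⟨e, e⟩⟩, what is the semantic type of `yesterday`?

[[red [Mia smiled]] yesterday] is required to be ⟨t, ⟨e, e⟩⟩. [red [Mia smiled]] : ⟨t, ⟨e, e⟩⟩ cannot yield ⟨t, ⟨e, e⟩⟩ as functor, so yesterday : ⟨⟨t, ⟨e, e⟩⟩, ⟨t, ⟨e, e⟩⟩⟩.

⟨⟨t, ⟨e, e⟩⟩, ⟨t, ⟨e, e⟩⟩⟩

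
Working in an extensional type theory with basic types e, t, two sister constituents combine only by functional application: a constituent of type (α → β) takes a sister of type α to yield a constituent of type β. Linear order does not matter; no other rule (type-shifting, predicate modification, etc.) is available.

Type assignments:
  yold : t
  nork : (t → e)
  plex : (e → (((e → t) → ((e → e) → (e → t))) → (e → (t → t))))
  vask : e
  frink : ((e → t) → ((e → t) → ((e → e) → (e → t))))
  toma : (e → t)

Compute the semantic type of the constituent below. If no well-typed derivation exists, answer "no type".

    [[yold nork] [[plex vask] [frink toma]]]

(t → t)

[yold nork]: functor nork : (t → e), argument yold : t; result e.
[plex vask]: functor plex : (e → (((e → t) → ((e → e) → (e → t))) → (e → (t → t)))), argument vask : e; result (((e → t) → ((e → e) → (e → t))) → (e → (t → t))).
[frink toma]: functor frink : ((e → t) → ((e → t) → ((e → e) → (e → t)))), argument toma : (e → t); result ((e → t) → ((e → e) → (e → t))).
[[plex vask] [frink toma]]: functor [plex vask] : (((e → t) → ((e → e) → (e → t))) → (e → (t → t))), argument [frink toma] : ((e → t) → ((e → e) → (e → t))); result (e → (t → t)).
[[yold nork] [[plex vask] [frink toma]]]: functor [[plex vask] [frink toma]] : (e → (t → t)), argument [yold nork] : e; result (t → t).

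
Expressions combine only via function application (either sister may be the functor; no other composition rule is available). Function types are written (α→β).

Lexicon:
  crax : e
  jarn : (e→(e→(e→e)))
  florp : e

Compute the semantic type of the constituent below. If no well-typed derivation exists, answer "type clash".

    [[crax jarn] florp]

(e→e)

[crax jarn]: functor jarn : (e→(e→(e→e))), argument crax : e; result (e→(e→e)).
[[crax jarn] florp]: functor [crax jarn] : (e→(e→e)), argument florp : e; result (e→e).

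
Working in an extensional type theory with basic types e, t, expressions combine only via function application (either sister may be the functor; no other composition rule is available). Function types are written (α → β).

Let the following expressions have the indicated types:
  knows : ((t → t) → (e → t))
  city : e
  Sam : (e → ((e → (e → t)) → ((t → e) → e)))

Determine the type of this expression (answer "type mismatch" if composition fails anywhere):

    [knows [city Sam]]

At [city Sam], Sam : (e → ((e → (e → t)) → ((t → e) → e))) takes city : e, giving ((e → (e → t)) → ((t → e) → e)).
[knows [city Sam]]: ((t → t) → (e → t)) with ((e → (e → t)) → ((t → e) → e)) — neither is a function whose domain matches the other; composition fails here.

type mismatch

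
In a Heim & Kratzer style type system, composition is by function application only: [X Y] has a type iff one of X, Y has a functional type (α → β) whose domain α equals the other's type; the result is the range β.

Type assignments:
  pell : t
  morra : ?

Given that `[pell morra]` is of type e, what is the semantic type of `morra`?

[pell morra] is required to be e. pell : t cannot yield e as functor, so morra : (t → e).

(t → e)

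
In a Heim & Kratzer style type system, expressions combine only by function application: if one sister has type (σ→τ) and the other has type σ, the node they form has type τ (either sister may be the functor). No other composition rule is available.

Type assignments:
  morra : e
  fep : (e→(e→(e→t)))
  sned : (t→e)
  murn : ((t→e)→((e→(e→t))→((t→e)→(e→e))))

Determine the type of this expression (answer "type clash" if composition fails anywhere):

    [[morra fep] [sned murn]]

[morra fep]: fep is (e→(e→(e→t))), morra is e; result (e→(e→t)).
[sned murn]: murn is ((t→e)→((e→(e→t))→((t→e)→(e→e)))), sned is (t→e); result ((e→(e→t))→((t→e)→(e→e))).
[[morra fep] [sned murn]]: [sned murn] is ((e→(e→t))→((t→e)→(e→e))), [morra fep] is (e→(e→t)); result ((t→e)→(e→e)).

((t→e)→(e→e))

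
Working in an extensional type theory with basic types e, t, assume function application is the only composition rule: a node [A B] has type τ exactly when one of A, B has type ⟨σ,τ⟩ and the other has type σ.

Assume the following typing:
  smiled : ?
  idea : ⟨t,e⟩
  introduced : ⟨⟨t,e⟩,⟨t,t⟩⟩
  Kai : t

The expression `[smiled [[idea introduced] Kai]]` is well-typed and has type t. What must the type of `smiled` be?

⟨t,t⟩

At [smiled [[idea introduced] Kai]] (required: t): [[idea introduced] Kai] is t, which is not a function with range t; hence smiled is the functor — type ⟨t,t⟩.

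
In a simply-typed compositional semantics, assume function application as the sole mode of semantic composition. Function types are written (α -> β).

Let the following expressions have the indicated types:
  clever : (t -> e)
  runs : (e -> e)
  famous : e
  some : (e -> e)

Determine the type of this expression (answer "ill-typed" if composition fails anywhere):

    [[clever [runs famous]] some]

[runs famous] — runs of type (e -> e) combines with famous of type e: type e.
At [clever [runs famous]]: neither (t -> e) nor e can take the other as argument; the node is ill-typed.

ill-typed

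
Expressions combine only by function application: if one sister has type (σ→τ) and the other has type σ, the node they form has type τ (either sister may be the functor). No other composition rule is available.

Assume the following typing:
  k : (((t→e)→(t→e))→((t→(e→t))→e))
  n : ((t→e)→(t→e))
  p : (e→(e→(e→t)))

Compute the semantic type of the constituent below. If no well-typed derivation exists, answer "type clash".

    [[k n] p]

At [k n], k : (((t→e)→(t→e))→((t→(e→t))→e)) takes n : ((t→e)→(t→e)), giving ((t→(e→t))→e).
[[k n] p]: ((t→(e→t))→e) and (e→(e→(e→t))) cannot combine by function application — type clash.

type clash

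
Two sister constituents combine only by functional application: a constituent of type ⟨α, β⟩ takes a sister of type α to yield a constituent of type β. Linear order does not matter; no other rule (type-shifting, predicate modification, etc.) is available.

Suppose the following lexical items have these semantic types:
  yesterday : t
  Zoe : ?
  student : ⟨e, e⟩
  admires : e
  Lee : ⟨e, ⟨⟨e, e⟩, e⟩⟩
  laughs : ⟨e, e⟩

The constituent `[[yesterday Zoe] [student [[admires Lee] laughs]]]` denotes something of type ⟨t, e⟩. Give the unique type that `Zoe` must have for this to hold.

⟨t, ⟨e, ⟨t, e⟩⟩⟩

For [[yesterday Zoe] [student [[admires Lee] laughs]]] to have type ⟨t, e⟩ with [student [[admires Lee] laughs]] of type e, [yesterday Zoe] must be the function: [yesterday Zoe] : ⟨e, ⟨t, e⟩⟩.
For [yesterday Zoe] to have type ⟨e, ⟨t, e⟩⟩ with yesterday of type t, Zoe must be the function: Zoe : ⟨t, ⟨e, ⟨t, e⟩⟩⟩.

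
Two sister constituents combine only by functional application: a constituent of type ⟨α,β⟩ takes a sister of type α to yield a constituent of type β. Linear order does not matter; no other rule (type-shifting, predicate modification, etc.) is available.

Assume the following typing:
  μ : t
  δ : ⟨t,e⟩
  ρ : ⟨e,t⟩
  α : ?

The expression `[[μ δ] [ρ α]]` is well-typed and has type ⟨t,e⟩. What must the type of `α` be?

⟨⟨e,t⟩,⟨e,⟨t,e⟩⟩⟩

[[μ δ] [ρ α]] must have type ⟨t,e⟩. The sister [μ δ] has type e; that is not a function onto ⟨t,e⟩, so [ρ α] must be the functor, of type ⟨e,⟨t,e⟩⟩.
[ρ α] must have type ⟨e,⟨t,e⟩⟩. The sister ρ has type ⟨e,t⟩; that is not a function onto ⟨e,⟨t,e⟩⟩, so α must be the functor, of type ⟨⟨e,t⟩,⟨e,⟨t,e⟩⟩⟩.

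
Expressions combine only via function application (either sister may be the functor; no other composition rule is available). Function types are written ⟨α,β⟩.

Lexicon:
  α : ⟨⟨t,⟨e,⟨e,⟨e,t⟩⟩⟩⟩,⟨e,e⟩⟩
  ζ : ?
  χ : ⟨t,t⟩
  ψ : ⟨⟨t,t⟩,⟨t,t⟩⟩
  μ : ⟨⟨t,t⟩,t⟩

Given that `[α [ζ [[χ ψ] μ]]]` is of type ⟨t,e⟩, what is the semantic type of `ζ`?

[α [ζ [[χ ψ] μ]]] is required to be ⟨t,e⟩. α : ⟨⟨t,⟨e,⟨e,⟨e,t⟩⟩⟩⟩,⟨e,e⟩⟩ cannot yield ⟨t,e⟩ as functor, so [ζ [[χ ψ] μ]] : ⟨⟨⟨t,⟨e,⟨e,⟨e,t⟩⟩⟩⟩,⟨e,e⟩⟩,⟨t,e⟩⟩.
[ζ [[χ ψ] μ]] is required to be ⟨⟨⟨t,⟨e,⟨e,⟨e,t⟩⟩⟩⟩,⟨e,e⟩⟩,⟨t,e⟩⟩. [[χ ψ] μ] : t cannot yield ⟨⟨⟨t,⟨e,⟨e,⟨e,t⟩⟩⟩⟩,⟨e,e⟩⟩,⟨t,e⟩⟩ as functor, so ζ : ⟨t,⟨⟨⟨t,⟨e,⟨e,⟨e,t⟩⟩⟩⟩,⟨e,e⟩⟩,⟨t,e⟩⟩⟩.

⟨t,⟨⟨⟨t,⟨e,⟨e,⟨e,t⟩⟩⟩⟩,⟨e,e⟩⟩,⟨t,e⟩⟩⟩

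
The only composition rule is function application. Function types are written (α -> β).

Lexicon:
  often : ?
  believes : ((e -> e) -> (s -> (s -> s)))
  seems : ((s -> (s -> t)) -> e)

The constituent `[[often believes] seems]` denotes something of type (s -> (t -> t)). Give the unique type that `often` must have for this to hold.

(((e -> e) -> (s -> (s -> s))) -> (((s -> (s -> t)) -> e) -> (s -> (t -> t))))

For [[often believes] seems] to have type (s -> (t -> t)) with seems of type ((s -> (s -> t)) -> e), [often believes] must be the function: [often believes] : (((s -> (s -> t)) -> e) -> (s -> (t -> t))).
For [often believes] to have type (((s -> (s -> t)) -> e) -> (s -> (t -> t))) with believes of type ((e -> e) -> (s -> (s -> s))), often must be the function: often : (((e -> e) -> (s -> (s -> s))) -> (((s -> (s -> t)) -> e) -> (s -> (t -> t)))).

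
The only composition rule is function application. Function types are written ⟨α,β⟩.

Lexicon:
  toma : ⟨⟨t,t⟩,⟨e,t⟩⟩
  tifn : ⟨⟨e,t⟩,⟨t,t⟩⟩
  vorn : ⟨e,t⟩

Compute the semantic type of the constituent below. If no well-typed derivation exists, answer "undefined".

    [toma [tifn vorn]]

⟨e,t⟩

[tifn vorn]: functor tifn : ⟨⟨e,t⟩,⟨t,t⟩⟩, argument vorn : ⟨e,t⟩; result ⟨t,t⟩.
[toma [tifn vorn]]: functor toma : ⟨⟨t,t⟩,⟨e,t⟩⟩, argument [tifn vorn] : ⟨t,t⟩; result ⟨e,t⟩.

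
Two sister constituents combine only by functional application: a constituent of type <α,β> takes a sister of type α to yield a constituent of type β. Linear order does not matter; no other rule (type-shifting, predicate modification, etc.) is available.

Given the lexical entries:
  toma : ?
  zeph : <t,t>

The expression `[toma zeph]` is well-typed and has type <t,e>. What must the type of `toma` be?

<<t,t>,<t,e>>

For [toma zeph] to have type <t,e> with zeph of type <t,t>, toma must be the function: toma : <<t,t>,<t,e>>.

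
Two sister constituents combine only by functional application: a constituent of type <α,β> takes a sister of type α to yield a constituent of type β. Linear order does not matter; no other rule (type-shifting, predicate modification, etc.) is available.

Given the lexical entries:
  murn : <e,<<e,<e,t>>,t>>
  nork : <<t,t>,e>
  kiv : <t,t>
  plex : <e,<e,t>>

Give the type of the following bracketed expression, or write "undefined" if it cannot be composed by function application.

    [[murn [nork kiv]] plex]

[nork kiv]: <<t,t>,e> applied to <t,t> yields e.
[murn [nork kiv]]: <e,<<e,<e,t>>,t>> applied to e yields <<e,<e,t>>,t>.
[[murn [nork kiv]] plex]: <<e,<e,t>>,t> applied to <e,<e,t>> yields t.

t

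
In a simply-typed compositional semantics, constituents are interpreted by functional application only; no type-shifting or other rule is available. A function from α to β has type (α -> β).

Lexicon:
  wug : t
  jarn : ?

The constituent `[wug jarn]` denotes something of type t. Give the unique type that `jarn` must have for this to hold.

(t -> t)

For [wug jarn] to have type t with wug of type t, jarn must be the function: jarn : (t -> t).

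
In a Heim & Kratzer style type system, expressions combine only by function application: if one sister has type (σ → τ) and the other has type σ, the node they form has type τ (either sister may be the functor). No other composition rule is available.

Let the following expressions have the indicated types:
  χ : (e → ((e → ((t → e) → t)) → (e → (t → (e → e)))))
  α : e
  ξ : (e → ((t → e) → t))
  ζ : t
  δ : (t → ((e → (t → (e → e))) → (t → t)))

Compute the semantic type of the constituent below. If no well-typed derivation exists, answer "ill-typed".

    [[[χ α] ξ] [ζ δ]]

[χ α] — χ of type (e → ((e → ((t → e) → t)) → (e → (t → (e → e))))) combines with α of type e: type ((e → ((t → e) → t)) → (e → (t → (e → e)))).
[[χ α] ξ] — [χ α] of type ((e → ((t → e) → t)) → (e → (t → (e → e)))) combines with ξ of type (e → ((t → e) → t)): type (e → (t → (e → e))).
[ζ δ] — δ of type (t → ((e → (t → (e → e))) → (t → t))) combines with ζ of type t: type ((e → (t → (e → e))) → (t → t)).
[[[χ α] ξ] [ζ δ]] — [ζ δ] of type ((e → (t → (e → e))) → (t → t)) combines with [[χ α] ξ] of type (e → (t → (e → e))): type (t → t).

(t → t)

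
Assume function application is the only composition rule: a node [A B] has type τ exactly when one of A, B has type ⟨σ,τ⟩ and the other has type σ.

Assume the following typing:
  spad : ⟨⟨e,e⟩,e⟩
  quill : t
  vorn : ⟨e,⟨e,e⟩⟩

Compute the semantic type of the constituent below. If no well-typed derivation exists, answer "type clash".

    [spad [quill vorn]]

[quill vorn]: t and ⟨e,⟨e,e⟩⟩ cannot combine by function application — type clash.

type clash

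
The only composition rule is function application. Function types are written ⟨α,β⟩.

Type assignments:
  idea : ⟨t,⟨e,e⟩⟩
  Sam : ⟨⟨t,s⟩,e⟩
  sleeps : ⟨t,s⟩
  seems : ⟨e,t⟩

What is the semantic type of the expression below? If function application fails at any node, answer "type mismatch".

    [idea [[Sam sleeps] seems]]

[Sam sleeps]: Sam is ⟨⟨t,s⟩,e⟩, sleeps is ⟨t,s⟩; result e.
[[Sam sleeps] seems]: seems is ⟨e,t⟩, [Sam sleeps] is e; result t.
[idea [[Sam sleeps] seems]]: idea is ⟨t,⟨e,e⟩⟩, [[Sam sleeps] seems] is t; result ⟨e,e⟩.

⟨e,e⟩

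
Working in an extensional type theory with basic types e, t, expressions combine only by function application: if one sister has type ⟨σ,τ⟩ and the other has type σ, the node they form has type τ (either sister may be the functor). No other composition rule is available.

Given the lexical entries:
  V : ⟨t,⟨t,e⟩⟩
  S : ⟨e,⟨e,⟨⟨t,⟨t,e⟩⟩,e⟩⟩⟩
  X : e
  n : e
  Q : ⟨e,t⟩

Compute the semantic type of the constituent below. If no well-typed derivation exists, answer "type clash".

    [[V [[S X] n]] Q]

t

[S X]: S is ⟨e,⟨e,⟨⟨t,⟨t,e⟩⟩,e⟩⟩⟩, X is e; result ⟨e,⟨⟨t,⟨t,e⟩⟩,e⟩⟩.
[[S X] n]: [S X] is ⟨e,⟨⟨t,⟨t,e⟩⟩,e⟩⟩, n is e; result ⟨⟨t,⟨t,e⟩⟩,e⟩.
[V [[S X] n]]: [[S X] n] is ⟨⟨t,⟨t,e⟩⟩,e⟩, V is ⟨t,⟨t,e⟩⟩; result e.
[[V [[S X] n]] Q]: Q is ⟨e,t⟩, [V [[S X] n]] is e; result t.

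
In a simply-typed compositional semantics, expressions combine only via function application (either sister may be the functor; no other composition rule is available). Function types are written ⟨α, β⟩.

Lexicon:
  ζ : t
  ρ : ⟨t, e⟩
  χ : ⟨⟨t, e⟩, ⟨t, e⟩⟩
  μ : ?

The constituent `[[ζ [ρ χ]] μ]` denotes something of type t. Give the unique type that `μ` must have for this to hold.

At [[ζ [ρ χ]] μ] (required: t): [ζ [ρ χ]] is e, which is not a function with range t; hence μ is the functor — type ⟨e, t⟩.

⟨e, t⟩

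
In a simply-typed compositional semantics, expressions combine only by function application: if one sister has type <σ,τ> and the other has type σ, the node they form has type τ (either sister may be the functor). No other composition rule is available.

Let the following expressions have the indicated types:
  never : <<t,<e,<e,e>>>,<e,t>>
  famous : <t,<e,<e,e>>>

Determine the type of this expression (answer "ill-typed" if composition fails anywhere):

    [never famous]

[never famous] — never of type <<t,<e,<e,e>>>,<e,t>> combines with famous of type <t,<e,<e,e>>>: type <e,t>.

<e,t>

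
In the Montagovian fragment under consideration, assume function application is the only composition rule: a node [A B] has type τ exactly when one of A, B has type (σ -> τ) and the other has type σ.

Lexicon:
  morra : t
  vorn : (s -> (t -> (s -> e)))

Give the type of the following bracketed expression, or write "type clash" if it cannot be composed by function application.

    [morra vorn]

type clash

[morra vorn]: t with (s -> (t -> (s -> e))) — neither is a function whose domain matches the other; composition fails here.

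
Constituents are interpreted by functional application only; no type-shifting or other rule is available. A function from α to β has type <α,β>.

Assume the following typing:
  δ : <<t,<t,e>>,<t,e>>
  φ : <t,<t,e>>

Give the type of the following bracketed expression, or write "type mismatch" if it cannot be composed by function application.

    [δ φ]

<t,e>

[δ φ]: functor δ : <<t,<t,e>>,<t,e>>, argument φ : <t,<t,e>>; result <t,e>.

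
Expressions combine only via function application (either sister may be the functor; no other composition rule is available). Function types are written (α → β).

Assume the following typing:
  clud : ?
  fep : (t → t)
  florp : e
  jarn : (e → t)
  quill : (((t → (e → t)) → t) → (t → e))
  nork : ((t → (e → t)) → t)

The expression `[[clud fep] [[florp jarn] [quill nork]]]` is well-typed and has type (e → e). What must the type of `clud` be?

((t → t) → (e → (e → e)))

[[clud fep] [[florp jarn] [quill nork]]] must have type (e → e). The sister [[florp jarn] [quill nork]] has type e; that is not a function onto (e → e), so [clud fep] must be the functor, of type (e → (e → e)).
[clud fep] must have type (e → (e → e)). The sister fep has type (t → t); that is not a function onto (e → (e → e)), so clud must be the functor, of type ((t → t) → (e → (e → e))).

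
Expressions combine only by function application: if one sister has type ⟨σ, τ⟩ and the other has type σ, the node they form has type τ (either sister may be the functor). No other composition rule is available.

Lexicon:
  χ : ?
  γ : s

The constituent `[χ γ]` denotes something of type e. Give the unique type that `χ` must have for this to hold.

⟨s, e⟩

For [χ γ] to have type e with γ of type s, χ must be the function: χ : ⟨s, e⟩.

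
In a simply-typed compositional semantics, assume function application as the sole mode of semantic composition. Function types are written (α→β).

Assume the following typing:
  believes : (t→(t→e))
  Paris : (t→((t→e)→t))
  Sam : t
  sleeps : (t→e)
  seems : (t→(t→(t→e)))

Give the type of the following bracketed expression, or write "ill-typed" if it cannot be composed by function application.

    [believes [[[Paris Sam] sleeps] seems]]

[Paris Sam]: Paris is (t→((t→e)→t)), Sam is t; result ((t→e)→t).
[[Paris Sam] sleeps]: [Paris Sam] is ((t→e)→t), sleeps is (t→e); result t.
[[[Paris Sam] sleeps] seems]: seems is (t→(t→(t→e))), [[Paris Sam] sleeps] is t; result (t→(t→e)).
[believes [[[Paris Sam] sleeps] seems]]: (t→(t→e)) and (t→(t→e)) cannot combine by function application — type clash.

ill-typed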